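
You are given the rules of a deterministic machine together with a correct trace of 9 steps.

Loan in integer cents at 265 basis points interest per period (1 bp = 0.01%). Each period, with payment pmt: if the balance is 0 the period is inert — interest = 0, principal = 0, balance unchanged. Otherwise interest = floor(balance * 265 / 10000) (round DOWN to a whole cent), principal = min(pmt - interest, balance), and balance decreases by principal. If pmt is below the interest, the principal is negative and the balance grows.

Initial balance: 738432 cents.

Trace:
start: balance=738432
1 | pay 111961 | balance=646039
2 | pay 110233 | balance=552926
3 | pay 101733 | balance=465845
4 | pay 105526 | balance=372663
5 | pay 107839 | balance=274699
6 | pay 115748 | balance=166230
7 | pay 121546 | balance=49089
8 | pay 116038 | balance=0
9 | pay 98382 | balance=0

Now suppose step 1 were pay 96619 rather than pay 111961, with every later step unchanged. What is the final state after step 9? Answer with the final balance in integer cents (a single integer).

(re-executing from step 1 with the substitution; state before step 1: balance=738432)
1 | pay 96619 | balance=661381
2 | pay 110233 | balance=568674
3 | pay 101733 | balance=482010
4 | pay 105526 | balance=389257
5 | pay 107839 | balance=291733
6 | pay 115748 | balance=183715
7 | pay 121546 | balance=67037
8 | pay 116038 | balance=0
9 | pay 98382 | balance=0

0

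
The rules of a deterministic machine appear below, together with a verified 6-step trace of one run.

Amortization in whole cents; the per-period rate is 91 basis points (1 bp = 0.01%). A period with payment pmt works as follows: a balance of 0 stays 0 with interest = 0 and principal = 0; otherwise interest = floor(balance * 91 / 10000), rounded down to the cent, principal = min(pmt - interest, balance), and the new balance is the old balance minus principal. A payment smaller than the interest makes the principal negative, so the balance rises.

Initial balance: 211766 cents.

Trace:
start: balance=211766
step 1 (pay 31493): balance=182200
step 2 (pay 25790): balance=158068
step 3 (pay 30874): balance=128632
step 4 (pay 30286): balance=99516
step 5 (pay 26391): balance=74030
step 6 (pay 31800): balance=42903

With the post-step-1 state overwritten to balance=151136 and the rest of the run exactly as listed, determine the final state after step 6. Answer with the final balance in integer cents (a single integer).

state after step 1 := balance=151136
step 2 (pay 25790): balance=126721
step 3 (pay 30874): balance=97000
step 4 (pay 30286): balance=67596
step 5 (pay 26391): balance=41820
step 6 (pay 31800): balance=10400

10400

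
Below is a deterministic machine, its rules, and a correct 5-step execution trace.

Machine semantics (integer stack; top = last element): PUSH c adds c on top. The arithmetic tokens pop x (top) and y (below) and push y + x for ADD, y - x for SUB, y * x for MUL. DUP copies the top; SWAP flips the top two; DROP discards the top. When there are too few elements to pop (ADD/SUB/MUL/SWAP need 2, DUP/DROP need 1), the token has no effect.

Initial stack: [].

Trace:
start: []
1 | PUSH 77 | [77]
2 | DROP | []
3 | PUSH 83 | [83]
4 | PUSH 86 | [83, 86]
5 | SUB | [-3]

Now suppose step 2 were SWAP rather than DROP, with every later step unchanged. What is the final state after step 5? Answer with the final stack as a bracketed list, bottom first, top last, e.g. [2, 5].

(re-executing from step 2 with the substitution; state before step 2: [77])
2 | SWAP | [77]
3 | PUSH 83 | [77, 83]
4 | PUSH 86 | [77, 83, 86]
5 | SUB | [77, -3]

[77, -3]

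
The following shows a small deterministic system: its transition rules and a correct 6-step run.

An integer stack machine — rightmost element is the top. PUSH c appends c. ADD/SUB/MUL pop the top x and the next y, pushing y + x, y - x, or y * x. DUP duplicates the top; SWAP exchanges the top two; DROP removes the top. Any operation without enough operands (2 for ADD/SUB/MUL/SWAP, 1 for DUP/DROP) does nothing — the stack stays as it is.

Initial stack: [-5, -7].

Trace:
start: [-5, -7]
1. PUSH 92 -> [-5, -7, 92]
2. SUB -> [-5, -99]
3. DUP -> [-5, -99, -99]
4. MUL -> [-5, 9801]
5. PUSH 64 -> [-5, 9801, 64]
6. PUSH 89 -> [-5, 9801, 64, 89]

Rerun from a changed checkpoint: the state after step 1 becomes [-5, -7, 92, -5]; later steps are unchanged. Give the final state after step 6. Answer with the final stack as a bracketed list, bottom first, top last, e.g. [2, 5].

state after step 1 := [-5, -7, 92, -5]
2. SUB -> [-5, -7, 97]
3. DUP -> [-5, -7, 97, 97]
4. MUL -> [-5, -7, 9409]
5. PUSH 64 -> [-5, -7, 9409, 64]
6. PUSH 89 -> [-5, -7, 9409, 64, 89]

[-5, -7, 9409, 64, 89]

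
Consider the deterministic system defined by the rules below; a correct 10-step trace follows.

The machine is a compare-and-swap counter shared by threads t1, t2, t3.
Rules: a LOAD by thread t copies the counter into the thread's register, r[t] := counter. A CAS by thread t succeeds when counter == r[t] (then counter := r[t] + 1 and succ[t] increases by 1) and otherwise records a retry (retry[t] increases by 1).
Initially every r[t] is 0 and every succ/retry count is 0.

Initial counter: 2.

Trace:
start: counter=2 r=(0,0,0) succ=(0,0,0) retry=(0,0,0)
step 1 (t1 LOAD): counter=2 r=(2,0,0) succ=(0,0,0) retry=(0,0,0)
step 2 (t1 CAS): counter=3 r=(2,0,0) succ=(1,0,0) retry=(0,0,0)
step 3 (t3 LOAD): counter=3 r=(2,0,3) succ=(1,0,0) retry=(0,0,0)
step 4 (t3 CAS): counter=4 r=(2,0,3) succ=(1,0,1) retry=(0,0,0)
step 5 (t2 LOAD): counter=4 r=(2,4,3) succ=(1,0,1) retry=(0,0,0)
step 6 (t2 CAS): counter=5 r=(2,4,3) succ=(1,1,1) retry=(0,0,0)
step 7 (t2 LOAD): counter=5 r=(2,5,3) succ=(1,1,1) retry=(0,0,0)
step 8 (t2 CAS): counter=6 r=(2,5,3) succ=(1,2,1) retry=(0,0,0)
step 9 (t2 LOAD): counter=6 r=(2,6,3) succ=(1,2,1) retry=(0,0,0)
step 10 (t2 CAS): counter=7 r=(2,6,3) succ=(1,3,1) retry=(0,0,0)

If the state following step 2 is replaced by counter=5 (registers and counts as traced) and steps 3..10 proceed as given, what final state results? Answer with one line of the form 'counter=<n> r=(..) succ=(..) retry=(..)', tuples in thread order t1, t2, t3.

counter=9 r=(2,8,5) succ=(1,3,1) retry=(0,0,0)

state after step 2 := counter=5 r=(2,0,0) succ=(1,0,0) retry=(0,0,0)
step 3 (t3 LOAD): counter=5 r=(2,0,5) succ=(1,0,0) retry=(0,0,0)
step 4 (t3 CAS): counter=6 r=(2,0,5) succ=(1,0,1) retry=(0,0,0)
step 5 (t2 LOAD): counter=6 r=(2,6,5) succ=(1,0,1) retry=(0,0,0)
step 6 (t2 CAS): counter=7 r=(2,6,5) succ=(1,1,1) retry=(0,0,0)
step 7 (t2 LOAD): counter=7 r=(2,7,5) succ=(1,1,1) retry=(0,0,0)
step 8 (t2 CAS): counter=8 r=(2,7,5) succ=(1,2,1) retry=(0,0,0)
step 9 (t2 LOAD): counter=8 r=(2,8,5) succ=(1,2,1) retry=(0,0,0)
step 10 (t2 CAS): counter=9 r=(2,8,5) succ=(1,3,1) retry=(0,0,0)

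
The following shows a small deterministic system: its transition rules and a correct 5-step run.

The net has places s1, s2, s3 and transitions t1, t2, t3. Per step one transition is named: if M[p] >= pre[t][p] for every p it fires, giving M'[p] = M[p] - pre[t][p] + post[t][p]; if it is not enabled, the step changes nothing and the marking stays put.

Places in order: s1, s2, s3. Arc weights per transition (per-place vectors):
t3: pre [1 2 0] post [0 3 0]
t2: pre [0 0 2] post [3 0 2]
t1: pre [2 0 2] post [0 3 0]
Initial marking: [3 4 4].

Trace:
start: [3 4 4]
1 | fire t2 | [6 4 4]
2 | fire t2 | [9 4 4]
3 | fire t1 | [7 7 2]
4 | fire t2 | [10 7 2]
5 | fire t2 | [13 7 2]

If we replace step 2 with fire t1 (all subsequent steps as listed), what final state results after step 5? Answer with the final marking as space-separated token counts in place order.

2 10 0

(re-executing from step 2 with the substitution; state before step 2: [6 4 4])
2 | fire t1 | [4 7 2]
3 | fire t1 | [2 10 0]
4 | fire t2 | [2 10 0]
5 | fire t2 | [2 10 0]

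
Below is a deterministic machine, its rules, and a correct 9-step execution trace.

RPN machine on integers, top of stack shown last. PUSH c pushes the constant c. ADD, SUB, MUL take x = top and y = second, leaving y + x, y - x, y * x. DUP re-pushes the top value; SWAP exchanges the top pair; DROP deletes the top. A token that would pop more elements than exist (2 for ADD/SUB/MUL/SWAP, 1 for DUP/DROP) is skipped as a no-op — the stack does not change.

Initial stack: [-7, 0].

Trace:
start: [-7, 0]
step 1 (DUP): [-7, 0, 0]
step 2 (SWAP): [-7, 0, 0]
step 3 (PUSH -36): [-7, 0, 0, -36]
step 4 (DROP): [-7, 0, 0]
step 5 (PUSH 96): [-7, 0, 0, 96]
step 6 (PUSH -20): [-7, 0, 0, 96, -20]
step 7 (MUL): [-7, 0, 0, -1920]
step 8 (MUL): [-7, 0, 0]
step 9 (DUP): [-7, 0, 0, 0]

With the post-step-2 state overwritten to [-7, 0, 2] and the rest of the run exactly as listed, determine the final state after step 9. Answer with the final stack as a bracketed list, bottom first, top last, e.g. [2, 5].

state after step 2 := [-7, 0, 2]
step 3 (PUSH -36): [-7, 0, 2, -36]
step 4 (DROP): [-7, 0, 2]
step 5 (PUSH 96): [-7, 0, 2, 96]
step 6 (PUSH -20): [-7, 0, 2, 96, -20]
step 7 (MUL): [-7, 0, 2, -1920]
step 8 (MUL): [-7, 0, -3840]
step 9 (DUP): [-7, 0, -3840, -3840]

[-7, 0, -3840, -3840]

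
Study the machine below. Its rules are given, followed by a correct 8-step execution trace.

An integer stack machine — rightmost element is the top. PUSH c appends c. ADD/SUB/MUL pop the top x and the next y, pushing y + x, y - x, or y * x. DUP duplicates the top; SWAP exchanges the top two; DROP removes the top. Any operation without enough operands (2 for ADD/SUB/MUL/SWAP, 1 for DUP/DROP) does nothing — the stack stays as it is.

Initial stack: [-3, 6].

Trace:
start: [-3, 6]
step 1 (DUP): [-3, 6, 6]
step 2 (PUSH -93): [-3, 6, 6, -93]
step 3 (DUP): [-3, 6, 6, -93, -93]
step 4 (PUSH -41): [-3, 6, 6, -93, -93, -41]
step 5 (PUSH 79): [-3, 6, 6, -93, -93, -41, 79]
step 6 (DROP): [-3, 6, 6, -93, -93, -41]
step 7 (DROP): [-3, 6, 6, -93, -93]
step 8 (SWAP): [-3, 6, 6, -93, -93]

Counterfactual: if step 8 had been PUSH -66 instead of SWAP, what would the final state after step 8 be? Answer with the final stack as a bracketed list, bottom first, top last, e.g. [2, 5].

[-3, 6, 6, -93, -93, -66]

(re-executing from step 8 with the substitution; state before step 8: [-3, 6, 6, -93, -93])
step 8 (PUSH -66): [-3, 6, 6, -93, -93, -66]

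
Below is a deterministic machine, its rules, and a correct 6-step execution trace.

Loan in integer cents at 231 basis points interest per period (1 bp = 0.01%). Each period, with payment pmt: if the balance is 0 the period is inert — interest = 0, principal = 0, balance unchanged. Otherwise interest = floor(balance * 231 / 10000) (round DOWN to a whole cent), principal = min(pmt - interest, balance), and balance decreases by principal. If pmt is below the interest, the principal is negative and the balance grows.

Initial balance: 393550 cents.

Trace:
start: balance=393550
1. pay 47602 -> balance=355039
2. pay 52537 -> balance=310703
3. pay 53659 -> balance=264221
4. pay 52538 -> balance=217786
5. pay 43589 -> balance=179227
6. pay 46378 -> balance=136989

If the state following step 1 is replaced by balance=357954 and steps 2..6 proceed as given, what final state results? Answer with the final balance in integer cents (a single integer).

140255

state after step 1 := balance=357954
2. pay 52537 -> balance=313685
3. pay 53659 -> balance=267272
4. pay 52538 -> balance=220907
5. pay 43589 -> balance=182420
6. pay 46378 -> balance=140255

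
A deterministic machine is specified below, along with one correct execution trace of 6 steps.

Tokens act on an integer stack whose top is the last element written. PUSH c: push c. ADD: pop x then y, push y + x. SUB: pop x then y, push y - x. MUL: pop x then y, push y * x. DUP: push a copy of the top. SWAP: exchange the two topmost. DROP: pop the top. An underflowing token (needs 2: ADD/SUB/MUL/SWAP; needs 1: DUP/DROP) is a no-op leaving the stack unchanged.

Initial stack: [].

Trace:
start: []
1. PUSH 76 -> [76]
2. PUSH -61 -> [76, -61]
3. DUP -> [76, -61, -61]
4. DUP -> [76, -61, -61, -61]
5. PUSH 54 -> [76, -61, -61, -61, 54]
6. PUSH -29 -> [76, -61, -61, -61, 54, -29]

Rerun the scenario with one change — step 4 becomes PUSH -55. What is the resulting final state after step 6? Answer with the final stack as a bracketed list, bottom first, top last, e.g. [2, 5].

(re-executing from step 4 with the substitution; state before step 4: [76, -61, -61])
4. PUSH -55 -> [76, -61, -61, -55]
5. PUSH 54 -> [76, -61, -61, -55, 54]
6. PUSH -29 -> [76, -61, -61, -55, 54, -29]

[76, -61, -61, -55, 54, -29]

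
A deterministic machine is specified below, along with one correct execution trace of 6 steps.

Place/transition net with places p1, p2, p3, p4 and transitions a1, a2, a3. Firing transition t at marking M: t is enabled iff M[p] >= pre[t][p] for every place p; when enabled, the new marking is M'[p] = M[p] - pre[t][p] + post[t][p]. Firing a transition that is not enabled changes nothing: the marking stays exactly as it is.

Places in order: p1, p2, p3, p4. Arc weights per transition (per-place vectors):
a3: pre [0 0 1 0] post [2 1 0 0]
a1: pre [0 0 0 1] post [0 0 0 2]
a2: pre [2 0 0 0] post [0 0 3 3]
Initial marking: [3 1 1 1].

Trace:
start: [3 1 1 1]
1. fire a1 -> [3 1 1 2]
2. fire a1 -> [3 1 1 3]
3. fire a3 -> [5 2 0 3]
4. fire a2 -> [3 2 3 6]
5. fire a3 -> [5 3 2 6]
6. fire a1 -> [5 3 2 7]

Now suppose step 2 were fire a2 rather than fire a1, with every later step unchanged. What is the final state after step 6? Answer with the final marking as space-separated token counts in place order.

(re-executing from step 2 with the substitution; state before step 2: [3 1 1 2])
2. fire a2 -> [1 1 4 5]
3. fire a3 -> [3 2 3 5]
4. fire a2 -> [1 2 6 8]
5. fire a3 -> [3 3 5 8]
6. fire a1 -> [3 3 5 9]

3 3 5 9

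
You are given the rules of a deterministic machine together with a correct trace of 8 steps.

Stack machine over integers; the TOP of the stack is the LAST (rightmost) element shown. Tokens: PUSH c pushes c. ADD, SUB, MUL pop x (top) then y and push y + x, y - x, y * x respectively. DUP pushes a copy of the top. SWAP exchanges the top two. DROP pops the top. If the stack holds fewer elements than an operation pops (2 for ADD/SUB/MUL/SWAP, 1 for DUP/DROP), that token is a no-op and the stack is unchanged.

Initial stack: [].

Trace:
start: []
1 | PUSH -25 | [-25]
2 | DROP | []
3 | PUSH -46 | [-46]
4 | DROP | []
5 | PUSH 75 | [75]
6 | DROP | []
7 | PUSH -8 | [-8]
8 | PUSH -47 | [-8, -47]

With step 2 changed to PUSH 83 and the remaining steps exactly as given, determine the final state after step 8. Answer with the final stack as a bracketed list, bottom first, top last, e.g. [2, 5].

(re-executing from step 2 with the substitution; state before step 2: [-25])
2 | PUSH 83 | [-25, 83]
3 | PUSH -46 | [-25, 83, -46]
4 | DROP | [-25, 83]
5 | PUSH 75 | [-25, 83, 75]
6 | DROP | [-25, 83]
7 | PUSH -8 | [-25, 83, -8]
8 | PUSH -47 | [-25, 83, -8, -47]

[-25, 83, -8, -47]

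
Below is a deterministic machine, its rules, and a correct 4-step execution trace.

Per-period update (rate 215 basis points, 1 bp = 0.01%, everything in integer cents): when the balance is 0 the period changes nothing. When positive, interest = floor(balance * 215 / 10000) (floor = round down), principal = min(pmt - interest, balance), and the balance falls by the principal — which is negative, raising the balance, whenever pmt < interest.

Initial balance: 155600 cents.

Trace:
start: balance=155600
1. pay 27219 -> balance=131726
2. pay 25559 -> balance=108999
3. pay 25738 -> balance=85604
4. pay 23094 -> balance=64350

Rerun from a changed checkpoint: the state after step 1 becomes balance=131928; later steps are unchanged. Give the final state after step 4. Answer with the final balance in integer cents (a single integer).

64565

state after step 1 := balance=131928
2. pay 25559 -> balance=109205
3. pay 25738 -> balance=85814
4. pay 23094 -> balance=64565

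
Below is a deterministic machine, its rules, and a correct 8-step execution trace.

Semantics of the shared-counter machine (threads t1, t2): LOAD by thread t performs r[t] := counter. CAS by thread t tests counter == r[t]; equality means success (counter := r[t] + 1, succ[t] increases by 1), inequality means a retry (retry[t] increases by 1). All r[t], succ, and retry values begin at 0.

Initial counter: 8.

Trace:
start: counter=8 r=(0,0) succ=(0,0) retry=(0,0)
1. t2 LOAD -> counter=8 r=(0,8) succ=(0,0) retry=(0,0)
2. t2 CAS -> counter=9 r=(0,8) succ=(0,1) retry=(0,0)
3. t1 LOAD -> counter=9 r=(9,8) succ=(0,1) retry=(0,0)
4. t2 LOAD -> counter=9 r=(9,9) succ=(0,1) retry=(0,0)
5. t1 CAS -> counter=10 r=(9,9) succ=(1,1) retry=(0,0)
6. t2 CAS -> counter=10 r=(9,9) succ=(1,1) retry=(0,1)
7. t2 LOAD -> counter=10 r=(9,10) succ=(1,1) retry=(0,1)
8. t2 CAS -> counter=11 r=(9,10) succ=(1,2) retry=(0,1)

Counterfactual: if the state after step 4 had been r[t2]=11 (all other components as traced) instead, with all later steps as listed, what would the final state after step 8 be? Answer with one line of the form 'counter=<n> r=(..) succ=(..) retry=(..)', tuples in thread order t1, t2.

state after step 4 := counter=9 r=(9,11) succ=(0,1) retry=(0,0)
5. t1 CAS -> counter=10 r=(9,11) succ=(1,1) retry=(0,0)
6. t2 CAS -> counter=10 r=(9,11) succ=(1,1) retry=(0,1)
7. t2 LOAD -> counter=10 r=(9,10) succ=(1,1) retry=(0,1)
8. t2 CAS -> counter=11 r=(9,10) succ=(1,2) retry=(0,1)

counter=11 r=(9,10) succ=(1,2) retry=(0,1)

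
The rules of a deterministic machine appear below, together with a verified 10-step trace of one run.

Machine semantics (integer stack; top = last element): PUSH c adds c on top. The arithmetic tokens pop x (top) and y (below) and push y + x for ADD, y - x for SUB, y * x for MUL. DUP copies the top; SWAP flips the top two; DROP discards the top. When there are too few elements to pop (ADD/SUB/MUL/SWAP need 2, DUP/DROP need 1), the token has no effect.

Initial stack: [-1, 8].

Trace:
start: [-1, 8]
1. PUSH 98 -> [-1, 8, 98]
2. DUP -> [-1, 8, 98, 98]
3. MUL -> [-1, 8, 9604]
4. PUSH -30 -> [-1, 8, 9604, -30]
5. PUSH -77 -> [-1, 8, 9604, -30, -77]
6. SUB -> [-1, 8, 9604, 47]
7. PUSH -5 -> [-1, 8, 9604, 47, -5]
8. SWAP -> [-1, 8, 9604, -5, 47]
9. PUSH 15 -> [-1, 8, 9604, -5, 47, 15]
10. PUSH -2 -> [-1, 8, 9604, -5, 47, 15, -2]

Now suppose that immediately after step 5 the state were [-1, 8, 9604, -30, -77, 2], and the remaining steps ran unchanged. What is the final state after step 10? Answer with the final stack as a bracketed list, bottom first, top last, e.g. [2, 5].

[-1, 8, 9604, -30, -5, -79, 15, -2]

state after step 5 := [-1, 8, 9604, -30, -77, 2]
6. SUB -> [-1, 8, 9604, -30, -79]
7. PUSH -5 -> [-1, 8, 9604, -30, -79, -5]
8. SWAP -> [-1, 8, 9604, -30, -5, -79]
9. PUSH 15 -> [-1, 8, 9604, -30, -5, -79, 15]
10. PUSH -2 -> [-1, 8, 9604, -30, -5, -79, 15, -2]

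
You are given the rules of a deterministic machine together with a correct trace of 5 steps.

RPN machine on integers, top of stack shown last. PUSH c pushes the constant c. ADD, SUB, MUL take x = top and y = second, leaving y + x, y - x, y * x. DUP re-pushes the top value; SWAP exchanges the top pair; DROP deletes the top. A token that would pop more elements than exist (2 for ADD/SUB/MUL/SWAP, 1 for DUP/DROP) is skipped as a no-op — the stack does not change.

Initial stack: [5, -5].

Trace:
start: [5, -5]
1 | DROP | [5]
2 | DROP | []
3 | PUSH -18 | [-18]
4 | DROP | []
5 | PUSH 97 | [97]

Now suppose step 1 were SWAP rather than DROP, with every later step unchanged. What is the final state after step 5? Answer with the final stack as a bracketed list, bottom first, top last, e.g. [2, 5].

(re-executing from step 1 with the substitution; state before step 1: [5, -5])
1 | SWAP | [-5, 5]
2 | DROP | [-5]
3 | PUSH -18 | [-5, -18]
4 | DROP | [-5]
5 | PUSH 97 | [-5, 97]

[-5, 97]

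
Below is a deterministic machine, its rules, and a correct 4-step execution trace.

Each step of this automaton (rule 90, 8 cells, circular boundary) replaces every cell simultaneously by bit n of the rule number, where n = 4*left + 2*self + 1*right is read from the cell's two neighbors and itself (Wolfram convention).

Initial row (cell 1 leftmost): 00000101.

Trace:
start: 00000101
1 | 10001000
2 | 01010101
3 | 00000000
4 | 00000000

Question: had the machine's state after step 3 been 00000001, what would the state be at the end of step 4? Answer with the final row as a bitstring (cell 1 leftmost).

10000010

state after step 3 := 00000001
4 | 10000010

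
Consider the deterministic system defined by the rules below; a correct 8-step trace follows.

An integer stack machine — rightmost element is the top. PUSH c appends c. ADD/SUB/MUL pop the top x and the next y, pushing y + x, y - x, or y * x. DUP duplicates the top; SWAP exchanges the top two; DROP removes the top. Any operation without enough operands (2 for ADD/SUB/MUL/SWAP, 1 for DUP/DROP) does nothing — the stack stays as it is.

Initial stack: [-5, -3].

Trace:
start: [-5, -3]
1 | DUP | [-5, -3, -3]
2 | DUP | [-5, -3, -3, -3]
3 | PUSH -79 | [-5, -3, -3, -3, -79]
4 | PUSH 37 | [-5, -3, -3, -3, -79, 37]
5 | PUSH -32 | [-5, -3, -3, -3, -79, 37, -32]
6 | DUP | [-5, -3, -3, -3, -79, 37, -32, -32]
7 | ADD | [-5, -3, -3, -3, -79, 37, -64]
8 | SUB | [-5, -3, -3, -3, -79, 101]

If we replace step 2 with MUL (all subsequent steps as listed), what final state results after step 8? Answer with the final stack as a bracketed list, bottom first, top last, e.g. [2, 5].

(re-executing from step 2 with the substitution; state before step 2: [-5, -3, -3])
2 | MUL | [-5, 9]
3 | PUSH -79 | [-5, 9, -79]
4 | PUSH 37 | [-5, 9, -79, 37]
5 | PUSH -32 | [-5, 9, -79, 37, -32]
6 | DUP | [-5, 9, -79, 37, -32, -32]
7 | ADD | [-5, 9, -79, 37, -64]
8 | SUB | [-5, 9, -79, 101]

[-5, 9, -79, 101]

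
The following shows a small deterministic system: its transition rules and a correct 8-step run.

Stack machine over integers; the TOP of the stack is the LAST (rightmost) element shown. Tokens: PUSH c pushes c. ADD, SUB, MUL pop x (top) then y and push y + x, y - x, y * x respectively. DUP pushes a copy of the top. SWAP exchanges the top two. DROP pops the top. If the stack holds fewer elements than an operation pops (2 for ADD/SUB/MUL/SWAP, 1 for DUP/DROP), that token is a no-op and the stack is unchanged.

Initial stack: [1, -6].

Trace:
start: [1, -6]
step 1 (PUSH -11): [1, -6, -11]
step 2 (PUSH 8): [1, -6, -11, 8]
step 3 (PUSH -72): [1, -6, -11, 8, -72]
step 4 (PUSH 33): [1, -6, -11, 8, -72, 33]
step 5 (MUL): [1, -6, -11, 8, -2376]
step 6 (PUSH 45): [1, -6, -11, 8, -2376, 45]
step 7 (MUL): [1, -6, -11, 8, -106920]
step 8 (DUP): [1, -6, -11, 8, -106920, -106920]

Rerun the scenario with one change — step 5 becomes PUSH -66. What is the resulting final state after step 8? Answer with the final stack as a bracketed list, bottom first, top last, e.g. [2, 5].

[1, -6, -11, 8, -72, 33, -2970, -2970]

(re-executing from step 5 with the substitution; state before step 5: [1, -6, -11, 8, -72, 33])
step 5 (PUSH -66): [1, -6, -11, 8, -72, 33, -66]
step 6 (PUSH 45): [1, -6, -11, 8, -72, 33, -66, 45]
step 7 (MUL): [1, -6, -11, 8, -72, 33, -2970]
step 8 (DUP): [1, -6, -11, 8, -72, 33, -2970, -2970]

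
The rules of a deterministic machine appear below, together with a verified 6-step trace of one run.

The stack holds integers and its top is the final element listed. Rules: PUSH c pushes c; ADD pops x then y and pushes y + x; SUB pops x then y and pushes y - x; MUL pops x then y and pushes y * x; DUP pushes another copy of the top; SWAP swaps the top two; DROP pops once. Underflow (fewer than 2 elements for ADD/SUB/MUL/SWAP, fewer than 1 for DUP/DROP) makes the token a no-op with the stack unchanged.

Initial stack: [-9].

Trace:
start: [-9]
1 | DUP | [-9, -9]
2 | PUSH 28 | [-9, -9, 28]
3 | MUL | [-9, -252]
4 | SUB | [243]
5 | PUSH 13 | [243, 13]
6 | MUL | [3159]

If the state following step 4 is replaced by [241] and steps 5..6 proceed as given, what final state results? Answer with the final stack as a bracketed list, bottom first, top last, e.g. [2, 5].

state after step 4 := [241]
5 | PUSH 13 | [241, 13]
6 | MUL | [3133]

[3133]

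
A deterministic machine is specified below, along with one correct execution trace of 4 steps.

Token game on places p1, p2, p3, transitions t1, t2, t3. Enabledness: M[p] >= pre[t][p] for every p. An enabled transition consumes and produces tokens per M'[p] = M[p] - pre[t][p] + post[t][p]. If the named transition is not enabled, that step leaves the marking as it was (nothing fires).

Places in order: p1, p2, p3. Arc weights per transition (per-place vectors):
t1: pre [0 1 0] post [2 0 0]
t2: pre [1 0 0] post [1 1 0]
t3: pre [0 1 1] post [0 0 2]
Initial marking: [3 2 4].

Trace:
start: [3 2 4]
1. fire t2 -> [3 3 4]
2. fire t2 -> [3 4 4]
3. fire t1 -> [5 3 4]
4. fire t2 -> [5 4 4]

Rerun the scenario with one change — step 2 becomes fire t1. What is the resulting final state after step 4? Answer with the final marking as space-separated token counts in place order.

7 2 4

(re-executing from step 2 with the substitution; state before step 2: [3 3 4])
2. fire t1 -> [5 2 4]
3. fire t1 -> [7 1 4]
4. fire t2 -> [7 2 4]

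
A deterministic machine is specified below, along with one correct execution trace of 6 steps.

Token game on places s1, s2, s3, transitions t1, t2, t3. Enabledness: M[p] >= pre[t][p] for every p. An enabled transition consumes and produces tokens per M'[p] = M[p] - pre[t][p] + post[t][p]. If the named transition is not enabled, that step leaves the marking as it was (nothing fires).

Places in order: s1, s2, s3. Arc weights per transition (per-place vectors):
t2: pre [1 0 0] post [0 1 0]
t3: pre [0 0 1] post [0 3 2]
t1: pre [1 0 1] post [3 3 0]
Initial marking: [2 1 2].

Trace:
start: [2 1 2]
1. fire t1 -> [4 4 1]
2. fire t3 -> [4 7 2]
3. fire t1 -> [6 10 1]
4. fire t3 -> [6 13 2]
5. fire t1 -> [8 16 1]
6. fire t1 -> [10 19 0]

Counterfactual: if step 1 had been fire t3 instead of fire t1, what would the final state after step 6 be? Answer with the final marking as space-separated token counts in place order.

(re-executing from step 1 with the substitution; state before step 1: [2 1 2])
1. fire t3 -> [2 4 3]
2. fire t3 -> [2 7 4]
3. fire t1 -> [4 10 3]
4. fire t3 -> [4 13 4]
5. fire t1 -> [6 16 3]
6. fire t1 -> [8 19 2]

8 19 2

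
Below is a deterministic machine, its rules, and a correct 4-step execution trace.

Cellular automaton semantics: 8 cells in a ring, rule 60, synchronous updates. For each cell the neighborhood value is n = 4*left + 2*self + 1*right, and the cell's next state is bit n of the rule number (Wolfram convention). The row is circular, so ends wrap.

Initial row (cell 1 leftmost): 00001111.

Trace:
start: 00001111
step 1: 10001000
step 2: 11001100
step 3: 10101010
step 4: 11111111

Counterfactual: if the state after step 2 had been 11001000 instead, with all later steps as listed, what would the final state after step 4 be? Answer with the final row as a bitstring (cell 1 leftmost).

11111010

state after step 2 := 11001000
step 3: 10101100
step 4: 11111010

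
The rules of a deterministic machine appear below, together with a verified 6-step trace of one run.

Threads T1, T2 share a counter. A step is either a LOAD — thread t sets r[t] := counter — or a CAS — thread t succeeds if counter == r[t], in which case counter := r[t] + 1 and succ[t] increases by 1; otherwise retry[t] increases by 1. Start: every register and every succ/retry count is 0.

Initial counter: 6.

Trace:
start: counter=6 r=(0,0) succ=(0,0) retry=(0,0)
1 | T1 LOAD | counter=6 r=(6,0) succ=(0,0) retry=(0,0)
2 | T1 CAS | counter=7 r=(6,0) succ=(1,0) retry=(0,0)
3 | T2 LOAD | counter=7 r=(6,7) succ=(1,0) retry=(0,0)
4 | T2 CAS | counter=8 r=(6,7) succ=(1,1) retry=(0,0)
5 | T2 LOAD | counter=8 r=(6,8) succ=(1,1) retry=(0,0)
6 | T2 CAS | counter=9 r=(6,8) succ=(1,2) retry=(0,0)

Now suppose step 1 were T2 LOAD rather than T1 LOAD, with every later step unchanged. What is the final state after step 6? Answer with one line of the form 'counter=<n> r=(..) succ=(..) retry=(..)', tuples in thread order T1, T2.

counter=8 r=(0,7) succ=(0,2) retry=(1,0)

(re-executing from step 1 with the substitution; state before step 1: counter=6 r=(0,0) succ=(0,0) retry=(0,0))
1 | T2 LOAD | counter=6 r=(0,6) succ=(0,0) retry=(0,0)
2 | T1 CAS | counter=6 r=(0,6) succ=(0,0) retry=(1,0)
3 | T2 LOAD | counter=6 r=(0,6) succ=(0,0) retry=(1,0)
4 | T2 CAS | counter=7 r=(0,6) succ=(0,1) retry=(1,0)
5 | T2 LOAD | counter=7 r=(0,7) succ=(0,1) retry=(1,0)
6 | T2 CAS | counter=8 r=(0,7) succ=(0,2) retry=(1,0)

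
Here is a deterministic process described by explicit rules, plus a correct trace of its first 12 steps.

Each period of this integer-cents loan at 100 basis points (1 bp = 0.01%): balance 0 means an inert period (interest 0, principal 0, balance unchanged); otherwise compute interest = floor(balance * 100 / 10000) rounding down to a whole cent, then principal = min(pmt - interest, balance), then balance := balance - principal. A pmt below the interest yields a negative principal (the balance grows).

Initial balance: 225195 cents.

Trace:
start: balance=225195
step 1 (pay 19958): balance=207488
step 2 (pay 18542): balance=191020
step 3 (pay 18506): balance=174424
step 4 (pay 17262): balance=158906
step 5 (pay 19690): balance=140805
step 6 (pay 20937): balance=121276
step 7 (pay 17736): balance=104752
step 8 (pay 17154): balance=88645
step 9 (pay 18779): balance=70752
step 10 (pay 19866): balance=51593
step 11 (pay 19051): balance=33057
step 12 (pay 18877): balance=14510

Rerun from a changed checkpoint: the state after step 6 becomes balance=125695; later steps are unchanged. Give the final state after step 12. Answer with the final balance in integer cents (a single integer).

19202

state after step 6 := balance=125695
step 7 (pay 17736): balance=109215
step 8 (pay 17154): balance=93153
step 9 (pay 18779): balance=75305
step 10 (pay 19866): balance=56192
step 11 (pay 19051): balance=37702
step 12 (pay 18877): balance=19202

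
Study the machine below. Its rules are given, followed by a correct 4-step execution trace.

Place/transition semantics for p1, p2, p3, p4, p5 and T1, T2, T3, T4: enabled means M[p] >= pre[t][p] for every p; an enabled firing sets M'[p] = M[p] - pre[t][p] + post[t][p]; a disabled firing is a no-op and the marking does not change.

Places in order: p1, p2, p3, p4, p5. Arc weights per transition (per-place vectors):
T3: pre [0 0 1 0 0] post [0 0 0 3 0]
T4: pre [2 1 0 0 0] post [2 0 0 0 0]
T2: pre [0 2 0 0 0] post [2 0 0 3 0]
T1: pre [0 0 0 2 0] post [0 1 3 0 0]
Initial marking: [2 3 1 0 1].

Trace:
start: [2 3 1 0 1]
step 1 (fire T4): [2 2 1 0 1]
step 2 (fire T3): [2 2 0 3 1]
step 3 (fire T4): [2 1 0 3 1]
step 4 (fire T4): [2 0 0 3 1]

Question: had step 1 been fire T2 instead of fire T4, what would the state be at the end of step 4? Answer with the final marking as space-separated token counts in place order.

4 0 0 6 1

(re-executing from step 1 with the substitution; state before step 1: [2 3 1 0 1])
step 1 (fire T2): [4 1 1 3 1]
step 2 (fire T3): [4 1 0 6 1]
step 3 (fire T4): [4 0 0 6 1]
step 4 (fire T4): [4 0 0 6 1]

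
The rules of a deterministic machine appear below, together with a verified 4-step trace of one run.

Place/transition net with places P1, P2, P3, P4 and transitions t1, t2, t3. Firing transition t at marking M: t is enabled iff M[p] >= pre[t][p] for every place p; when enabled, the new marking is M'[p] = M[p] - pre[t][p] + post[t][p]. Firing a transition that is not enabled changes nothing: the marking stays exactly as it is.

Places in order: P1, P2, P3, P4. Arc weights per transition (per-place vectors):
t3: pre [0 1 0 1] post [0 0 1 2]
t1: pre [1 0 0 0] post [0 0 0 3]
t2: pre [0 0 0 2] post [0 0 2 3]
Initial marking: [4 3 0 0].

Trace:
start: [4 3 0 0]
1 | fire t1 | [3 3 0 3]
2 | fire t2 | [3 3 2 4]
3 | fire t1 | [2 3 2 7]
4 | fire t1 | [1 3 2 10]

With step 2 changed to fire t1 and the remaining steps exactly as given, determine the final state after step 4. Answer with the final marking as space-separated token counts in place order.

(re-executing from step 2 with the substitution; state before step 2: [3 3 0 3])
2 | fire t1 | [2 3 0 6]
3 | fire t1 | [1 3 0 9]
4 | fire t1 | [0 3 0 12]

0 3 0 12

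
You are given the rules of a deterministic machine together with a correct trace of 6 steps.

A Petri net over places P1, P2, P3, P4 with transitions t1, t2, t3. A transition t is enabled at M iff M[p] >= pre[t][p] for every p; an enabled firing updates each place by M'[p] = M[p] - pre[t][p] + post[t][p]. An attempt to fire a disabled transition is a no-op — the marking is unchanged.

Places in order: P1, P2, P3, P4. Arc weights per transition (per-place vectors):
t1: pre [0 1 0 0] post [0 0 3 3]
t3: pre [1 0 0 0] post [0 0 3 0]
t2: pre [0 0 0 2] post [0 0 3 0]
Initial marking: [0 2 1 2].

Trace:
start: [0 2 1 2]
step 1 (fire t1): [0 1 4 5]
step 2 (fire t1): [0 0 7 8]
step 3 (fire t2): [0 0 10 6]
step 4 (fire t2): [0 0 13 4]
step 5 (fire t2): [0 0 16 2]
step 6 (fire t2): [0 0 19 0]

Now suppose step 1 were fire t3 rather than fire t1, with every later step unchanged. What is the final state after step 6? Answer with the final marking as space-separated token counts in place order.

(re-executing from step 1 with the substitution; state before step 1: [0 2 1 2])
step 1 (fire t3): [0 2 1 2]
step 2 (fire t1): [0 1 4 5]
step 3 (fire t2): [0 1 7 3]
step 4 (fire t2): [0 1 10 1]
step 5 (fire t2): [0 1 10 1]
step 6 (fire t2): [0 1 10 1]

0 1 10 1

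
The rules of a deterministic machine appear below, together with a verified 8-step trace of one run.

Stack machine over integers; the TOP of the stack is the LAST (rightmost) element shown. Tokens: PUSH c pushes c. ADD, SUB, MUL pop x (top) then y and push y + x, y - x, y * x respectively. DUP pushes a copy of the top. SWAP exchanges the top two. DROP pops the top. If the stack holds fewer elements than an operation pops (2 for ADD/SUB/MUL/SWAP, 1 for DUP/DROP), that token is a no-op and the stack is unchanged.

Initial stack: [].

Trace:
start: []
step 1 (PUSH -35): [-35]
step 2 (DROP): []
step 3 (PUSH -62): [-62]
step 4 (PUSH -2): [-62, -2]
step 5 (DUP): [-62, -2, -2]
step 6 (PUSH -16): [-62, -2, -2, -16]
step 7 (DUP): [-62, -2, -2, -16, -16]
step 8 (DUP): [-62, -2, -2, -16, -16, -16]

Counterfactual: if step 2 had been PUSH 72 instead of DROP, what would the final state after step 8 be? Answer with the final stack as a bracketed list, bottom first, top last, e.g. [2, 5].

[-35, 72, -62, -2, -2, -16, -16, -16]

(re-executing from step 2 with the substitution; state before step 2: [-35])
step 2 (PUSH 72): [-35, 72]
step 3 (PUSH -62): [-35, 72, -62]
step 4 (PUSH -2): [-35, 72, -62, -2]
step 5 (DUP): [-35, 72, -62, -2, -2]
step 6 (PUSH -16): [-35, 72, -62, -2, -2, -16]
step 7 (DUP): [-35, 72, -62, -2, -2, -16, -16]
step 8 (DUP): [-35, 72, -62, -2, -2, -16, -16, -16]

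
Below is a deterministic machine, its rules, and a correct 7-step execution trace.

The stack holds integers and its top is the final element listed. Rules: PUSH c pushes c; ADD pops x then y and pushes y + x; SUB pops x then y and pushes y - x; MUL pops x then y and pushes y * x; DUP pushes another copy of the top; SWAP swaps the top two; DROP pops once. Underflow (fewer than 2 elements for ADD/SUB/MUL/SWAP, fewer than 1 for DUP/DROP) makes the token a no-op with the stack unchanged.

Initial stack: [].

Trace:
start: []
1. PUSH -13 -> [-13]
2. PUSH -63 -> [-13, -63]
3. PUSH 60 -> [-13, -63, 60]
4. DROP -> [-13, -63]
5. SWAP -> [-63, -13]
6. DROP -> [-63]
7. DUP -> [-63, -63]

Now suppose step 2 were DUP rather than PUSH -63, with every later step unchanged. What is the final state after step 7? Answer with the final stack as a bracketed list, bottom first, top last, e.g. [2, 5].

(re-executing from step 2 with the substitution; state before step 2: [-13])
2. DUP -> [-13, -13]
3. PUSH 60 -> [-13, -13, 60]
4. DROP -> [-13, -13]
5. SWAP -> [-13, -13]
6. DROP -> [-13]
7. DUP -> [-13, -13]

[-13, -13]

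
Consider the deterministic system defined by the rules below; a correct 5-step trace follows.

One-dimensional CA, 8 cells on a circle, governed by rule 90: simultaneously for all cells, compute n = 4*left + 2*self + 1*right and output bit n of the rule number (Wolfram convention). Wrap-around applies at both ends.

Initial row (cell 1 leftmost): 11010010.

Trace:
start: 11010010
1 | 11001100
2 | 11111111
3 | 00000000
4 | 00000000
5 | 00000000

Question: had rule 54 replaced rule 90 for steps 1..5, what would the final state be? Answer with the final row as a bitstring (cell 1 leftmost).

00001100

(re-executing steps 1..5 under rule 54; state before step 1: 11010010)
1 | 00111111
2 | 11000000
3 | 00100001
4 | 11110011
5 | 00001100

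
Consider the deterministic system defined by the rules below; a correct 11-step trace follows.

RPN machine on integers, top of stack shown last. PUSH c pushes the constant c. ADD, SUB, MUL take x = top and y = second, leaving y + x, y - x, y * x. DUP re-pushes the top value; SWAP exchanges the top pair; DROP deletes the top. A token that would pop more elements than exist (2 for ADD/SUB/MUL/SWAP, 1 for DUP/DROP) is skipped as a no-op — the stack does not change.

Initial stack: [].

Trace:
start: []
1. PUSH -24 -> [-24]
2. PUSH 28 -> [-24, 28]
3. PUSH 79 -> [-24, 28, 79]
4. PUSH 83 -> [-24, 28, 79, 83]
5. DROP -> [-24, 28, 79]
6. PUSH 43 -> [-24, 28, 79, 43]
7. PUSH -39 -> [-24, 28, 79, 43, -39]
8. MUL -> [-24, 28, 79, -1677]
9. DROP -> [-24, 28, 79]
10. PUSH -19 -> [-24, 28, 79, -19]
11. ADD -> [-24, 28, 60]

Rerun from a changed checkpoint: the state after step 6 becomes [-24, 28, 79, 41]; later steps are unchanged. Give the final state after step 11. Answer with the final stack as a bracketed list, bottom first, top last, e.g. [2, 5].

[-24, 28, 60]

state after step 6 := [-24, 28, 79, 41]
7. PUSH -39 -> [-24, 28, 79, 41, -39]
8. MUL -> [-24, 28, 79, -1599]
9. DROP -> [-24, 28, 79]
10. PUSH -19 -> [-24, 28, 79, -19]
11. ADD -> [-24, 28, 60]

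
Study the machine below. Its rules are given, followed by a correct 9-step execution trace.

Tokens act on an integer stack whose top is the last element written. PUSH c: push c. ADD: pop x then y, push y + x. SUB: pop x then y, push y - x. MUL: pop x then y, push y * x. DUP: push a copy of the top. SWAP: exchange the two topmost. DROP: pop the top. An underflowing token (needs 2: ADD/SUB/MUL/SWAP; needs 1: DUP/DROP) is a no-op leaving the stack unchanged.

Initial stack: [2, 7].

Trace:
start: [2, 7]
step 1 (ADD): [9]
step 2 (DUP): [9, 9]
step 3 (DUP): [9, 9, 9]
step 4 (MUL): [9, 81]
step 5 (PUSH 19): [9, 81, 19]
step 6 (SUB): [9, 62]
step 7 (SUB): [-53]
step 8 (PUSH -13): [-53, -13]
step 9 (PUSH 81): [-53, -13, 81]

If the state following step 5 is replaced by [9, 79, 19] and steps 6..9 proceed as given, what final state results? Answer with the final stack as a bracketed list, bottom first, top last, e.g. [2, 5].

[-51, -13, 81]

state after step 5 := [9, 79, 19]
step 6 (SUB): [9, 60]
step 7 (SUB): [-51]
step 8 (PUSH -13): [-51, -13]
step 9 (PUSH 81): [-51, -13, 81]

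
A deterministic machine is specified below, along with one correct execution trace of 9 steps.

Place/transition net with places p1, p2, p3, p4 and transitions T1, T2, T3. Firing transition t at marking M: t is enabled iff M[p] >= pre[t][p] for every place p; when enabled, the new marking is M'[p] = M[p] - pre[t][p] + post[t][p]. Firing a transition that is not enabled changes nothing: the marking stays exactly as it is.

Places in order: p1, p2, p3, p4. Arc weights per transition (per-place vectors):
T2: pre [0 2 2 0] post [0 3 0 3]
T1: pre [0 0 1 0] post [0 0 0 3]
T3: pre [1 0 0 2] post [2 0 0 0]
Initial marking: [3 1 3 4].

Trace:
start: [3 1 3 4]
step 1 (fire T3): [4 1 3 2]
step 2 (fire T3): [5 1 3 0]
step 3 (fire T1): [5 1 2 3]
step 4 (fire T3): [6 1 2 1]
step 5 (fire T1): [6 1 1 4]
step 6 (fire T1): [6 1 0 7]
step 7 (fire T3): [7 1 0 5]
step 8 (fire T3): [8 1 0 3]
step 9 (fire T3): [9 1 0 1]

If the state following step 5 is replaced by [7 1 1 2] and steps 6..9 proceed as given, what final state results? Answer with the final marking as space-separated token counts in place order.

9 1 0 1

state after step 5 := [7 1 1 2]
step 6 (fire T1): [7 1 0 5]
step 7 (fire T3): [8 1 0 3]
step 8 (fire T3): [9 1 0 1]
step 9 (fire T3): [9 1 0 1]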